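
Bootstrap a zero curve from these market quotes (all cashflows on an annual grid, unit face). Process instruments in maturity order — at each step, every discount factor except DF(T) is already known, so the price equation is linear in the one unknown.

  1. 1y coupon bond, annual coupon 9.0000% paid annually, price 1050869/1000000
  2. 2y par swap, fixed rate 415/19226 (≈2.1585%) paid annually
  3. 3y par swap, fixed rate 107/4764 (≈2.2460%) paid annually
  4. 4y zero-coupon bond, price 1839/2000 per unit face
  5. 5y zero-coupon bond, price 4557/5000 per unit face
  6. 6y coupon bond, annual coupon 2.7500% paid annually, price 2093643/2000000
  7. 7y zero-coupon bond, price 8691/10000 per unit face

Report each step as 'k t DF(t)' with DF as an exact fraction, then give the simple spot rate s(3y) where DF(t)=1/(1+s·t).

1 1 9641/10000
2 2 1917/2000
3 3 4679/5000
4 4 1839/2000
5 5 4557/5000
6 6 8933/10000
7 7 8691/10000
s(3y) = (1/(4679/5000) − 1)/(3) = 107/4679 ≈ 2.2868%

step 1 [1y] bond c/1=9/100: DF=(1050869/1000000 − 9/100·(0))/(1+9/100) = 9641/10000 ≈ 0.964100
step 2 [2y] swap r/1=415/19226: DF=(1 − 415/19226·(0.964100))/(1+415/19226) = 1917/2000 ≈ 0.958500
step 3 [3y] swap r/1=107/4764: DF=(1 − 107/4764·(0.964100+0.958500))/(1+107/4764) = 4679/5000 ≈ 0.935800
step 4 [4y] zero: DF = P = 1839/2000 ≈ 0.919500
step 5 [5y] zero: DF = P = 4557/5000 ≈ 0.911400
step 6 [6y] bond c/1=11/400: DF=(2093643/2000000 − 11/400·(0.964100+0.958500+0.935800+0.919500+0.911400))/(1+11/400) = 8933/10000 ≈ 0.893300
step 7 [7y] zero: DF = P = 8691/10000 ≈ 0.869100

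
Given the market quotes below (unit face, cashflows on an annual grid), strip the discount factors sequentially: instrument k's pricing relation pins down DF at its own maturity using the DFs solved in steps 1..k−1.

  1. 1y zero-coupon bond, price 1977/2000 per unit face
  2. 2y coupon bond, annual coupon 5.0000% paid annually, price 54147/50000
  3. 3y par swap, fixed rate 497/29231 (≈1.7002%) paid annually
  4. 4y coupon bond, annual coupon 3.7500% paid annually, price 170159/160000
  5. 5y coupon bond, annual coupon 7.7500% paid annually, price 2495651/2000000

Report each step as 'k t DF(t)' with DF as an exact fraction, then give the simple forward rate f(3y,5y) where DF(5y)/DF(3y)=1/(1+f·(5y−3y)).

1 1 1977/2000
2 2 9843/10000
3 3 9503/10000
4 4 4597/5000
5 5 8817/10000
f(3y,5y) = ((9503/10000)/(8817/10000) − 1)/(2) = 343/8817 ≈ 3.8902%

step 1 [1y] zero: DF = P = 1977/2000 ≈ 0.988500
step 2 [2y] bond c/1=1/20: DF=(54147/50000 − 1/20·(0.988500))/(1+1/20) = 9843/10000 ≈ 0.984300
step 3 [3y] swap r/1=497/29231: DF=(1 − 497/29231·(0.988500+0.984300))/(1+497/29231) = 9503/10000 ≈ 0.950300
step 4 [4y] bond c/1=3/80: DF=(170159/160000 − 3/80·(0.988500+0.984300+0.950300))/(1+3/80) = 4597/5000 ≈ 0.919400
step 5 [5y] bond c/1=31/400: DF=(2495651/2000000 − 31/400·(0.988500+0.984300+0.950300+0.919400))/(1+31/400) = 8817/10000 ≈ 0.881700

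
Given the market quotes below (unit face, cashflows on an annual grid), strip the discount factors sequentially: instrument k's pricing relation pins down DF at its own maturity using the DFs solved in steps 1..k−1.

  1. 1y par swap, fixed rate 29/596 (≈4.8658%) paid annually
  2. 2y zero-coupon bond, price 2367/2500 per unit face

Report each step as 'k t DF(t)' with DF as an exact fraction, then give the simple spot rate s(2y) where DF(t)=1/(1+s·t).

1 1 596/625
2 2 2367/2500
s(2y) = (1/(2367/2500) − 1)/(2) = 133/4734 ≈ 2.8095%

step 1 [1y] swap r/1=29/596: DF=(1 − 29/596·(0))/(1+29/596) = 596/625 ≈ 0.953600
step 2 [2y] zero: DF = P = 2367/2500 ≈ 0.946800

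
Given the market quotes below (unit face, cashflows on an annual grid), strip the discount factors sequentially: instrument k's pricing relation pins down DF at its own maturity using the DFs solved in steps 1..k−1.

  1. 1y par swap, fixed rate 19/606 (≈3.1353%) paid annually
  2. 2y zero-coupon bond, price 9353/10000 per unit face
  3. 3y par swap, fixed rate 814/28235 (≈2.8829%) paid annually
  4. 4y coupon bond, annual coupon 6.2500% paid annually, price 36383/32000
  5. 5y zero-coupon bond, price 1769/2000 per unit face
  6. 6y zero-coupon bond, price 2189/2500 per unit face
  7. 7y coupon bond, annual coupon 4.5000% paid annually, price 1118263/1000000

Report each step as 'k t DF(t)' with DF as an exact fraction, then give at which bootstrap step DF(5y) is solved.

step 1 [1y] swap r/1=19/606: DF=(1 − 19/606·(0))/(1+19/606) = 606/625 ≈ 0.969600
step 2 [2y] zero: DF = P = 9353/10000 ≈ 0.935300
step 3 [3y] swap r/1=814/28235: DF=(1 − 814/28235·(0.969600+0.935300))/(1+814/28235) = 4593/5000 ≈ 0.918600
step 4 [4y] bond c/1=1/16: DF=(36383/32000 − 1/16·(0.969600+0.935300+0.918600))/(1+1/16) = 113/125 ≈ 0.904000
step 5 [5y] zero: DF = P = 1769/2000 ≈ 0.884500
step 6 [6y] zero: DF = P = 2189/2500 ≈ 0.875600
step 7 [7y] bond c/1=9/200: DF=(1118263/1000000 − 9/200·(0.969600+0.935300+0.918600+0.904000+0.884500+0.875600))/(1+9/200) = 4169/5000 ≈ 0.833800

1 1 606/625
2 2 9353/10000
3 3 4593/5000
4 4 113/125
5 5 1769/2000
6 6 2189/2500
7 7 4169/5000
DF(5y) is solved at step 5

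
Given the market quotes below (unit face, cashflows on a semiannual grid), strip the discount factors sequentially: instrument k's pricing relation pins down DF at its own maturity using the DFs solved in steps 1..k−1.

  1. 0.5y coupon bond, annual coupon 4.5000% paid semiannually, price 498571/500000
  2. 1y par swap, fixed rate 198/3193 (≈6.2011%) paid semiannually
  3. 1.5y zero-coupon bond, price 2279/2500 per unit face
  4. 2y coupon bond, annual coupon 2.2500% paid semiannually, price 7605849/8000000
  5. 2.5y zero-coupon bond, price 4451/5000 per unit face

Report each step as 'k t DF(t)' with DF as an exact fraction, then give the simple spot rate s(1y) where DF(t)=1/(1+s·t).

step 1 [0.5y] bond c/2=9/400: DF=(498571/500000 − 9/400·(0))/(1+9/400) = 1219/1250 ≈ 0.975200
step 2 [1y] swap r/2=99/3193: DF=(1 − 99/3193·(0.975200))/(1+99/3193) = 4703/5000 ≈ 0.940600
step 3 [1.5y] zero: DF = P = 2279/2500 ≈ 0.911600
step 4 [2y] bond c/2=9/800: DF=(7605849/8000000 − 9/800·(0.975200+0.940600+0.911600))/(1+9/800) = 9087/10000 ≈ 0.908700
step 5 [2.5y] zero: DF = P = 4451/5000 ≈ 0.890200

1 1/2 1219/1250
2 1 4703/5000
3 3/2 2279/2500
4 2 9087/10000
5 5/2 4451/5000
s(1y) = (1/(4703/5000) − 1)/(1) = 297/4703 ≈ 6.3151%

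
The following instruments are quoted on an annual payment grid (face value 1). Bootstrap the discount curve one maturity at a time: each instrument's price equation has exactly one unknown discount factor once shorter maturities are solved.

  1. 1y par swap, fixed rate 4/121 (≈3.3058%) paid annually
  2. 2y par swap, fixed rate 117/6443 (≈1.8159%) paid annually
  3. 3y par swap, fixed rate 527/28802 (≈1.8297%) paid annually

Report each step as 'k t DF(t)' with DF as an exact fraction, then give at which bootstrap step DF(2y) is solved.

step 1 [1y] swap r/1=4/121: DF=(1 − 4/121·(0))/(1+4/121) = 121/125 ≈ 0.968000
step 2 [2y] swap r/1=117/6443: DF=(1 − 117/6443·(0.968000))/(1+117/6443) = 9649/10000 ≈ 0.964900
step 3 [3y] swap r/1=527/28802: DF=(1 − 527/28802·(0.968000+0.964900))/(1+527/28802) = 9473/10000 ≈ 0.947300

1 1 121/125
2 2 9649/10000
3 3 9473/10000
DF(2y) is solved at step 2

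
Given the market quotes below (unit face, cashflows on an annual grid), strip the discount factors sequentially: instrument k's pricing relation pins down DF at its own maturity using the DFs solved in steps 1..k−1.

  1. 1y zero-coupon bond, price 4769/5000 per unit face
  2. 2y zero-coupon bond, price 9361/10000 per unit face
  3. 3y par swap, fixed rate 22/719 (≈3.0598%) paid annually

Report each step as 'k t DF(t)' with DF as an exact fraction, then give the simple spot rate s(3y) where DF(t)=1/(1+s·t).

1 1 4769/5000
2 2 9361/10000
3 3 4571/5000
s(3y) = (1/(4571/5000) − 1)/(3) = 143/4571 ≈ 3.1284%

step 1 [1y] zero: DF = P = 4769/5000 ≈ 0.953800
step 2 [2y] zero: DF = P = 9361/10000 ≈ 0.936100
step 3 [3y] swap r/1=22/719: DF=(1 − 22/719·(0.953800+0.936100))/(1+22/719) = 4571/5000 ≈ 0.914200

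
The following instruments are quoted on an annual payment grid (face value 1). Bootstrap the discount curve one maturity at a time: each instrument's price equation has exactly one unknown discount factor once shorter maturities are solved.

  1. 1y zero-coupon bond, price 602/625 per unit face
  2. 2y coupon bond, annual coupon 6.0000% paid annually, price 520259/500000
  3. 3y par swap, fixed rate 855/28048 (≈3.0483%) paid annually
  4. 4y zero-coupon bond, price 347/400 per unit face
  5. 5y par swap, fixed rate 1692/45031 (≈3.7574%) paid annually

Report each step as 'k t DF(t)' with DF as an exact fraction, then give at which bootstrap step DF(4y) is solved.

1 1 602/625
2 2 9271/10000
3 3 1829/2000
4 4 347/400
5 5 2077/2500
DF(4y) is solved at step 4

step 1 [1y] zero: DF = P = 602/625 ≈ 0.963200
step 2 [2y] bond c/1=3/50: DF=(520259/500000 − 3/50·(0.963200))/(1+3/50) = 9271/10000 ≈ 0.927100
step 3 [3y] swap r/1=855/28048: DF=(1 − 855/28048·(0.963200+0.927100))/(1+855/28048) = 1829/2000 ≈ 0.914500
step 4 [4y] zero: DF = P = 347/400 ≈ 0.867500
step 5 [5y] swap r/1=1692/45031: DF=(1 − 1692/45031·(0.963200+0.927100+0.914500+0.867500))/(1+1692/45031) = 2077/2500 ≈ 0.830800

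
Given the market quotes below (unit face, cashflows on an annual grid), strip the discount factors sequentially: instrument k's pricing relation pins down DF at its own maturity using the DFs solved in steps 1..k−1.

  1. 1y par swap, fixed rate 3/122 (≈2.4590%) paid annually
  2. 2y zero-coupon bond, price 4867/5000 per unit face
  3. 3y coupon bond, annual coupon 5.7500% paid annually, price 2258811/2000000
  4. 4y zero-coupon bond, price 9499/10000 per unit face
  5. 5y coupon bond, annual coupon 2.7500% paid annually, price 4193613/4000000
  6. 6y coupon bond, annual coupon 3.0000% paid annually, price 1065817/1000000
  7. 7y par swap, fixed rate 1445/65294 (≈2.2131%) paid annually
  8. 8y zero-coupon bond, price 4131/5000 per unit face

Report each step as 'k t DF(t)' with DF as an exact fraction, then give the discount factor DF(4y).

step 1 [1y] swap r/1=3/122: DF=(1 − 3/122·(0))/(1+3/122) = 122/125 ≈ 0.976000
step 2 [2y] zero: DF = P = 4867/5000 ≈ 0.973400
step 3 [3y] bond c/1=23/400: DF=(2258811/2000000 − 23/400·(0.976000+0.973400))/(1+23/400) = 481/500 ≈ 0.962000
step 4 [4y] zero: DF = P = 9499/10000 ≈ 0.949900
step 5 [5y] bond c/1=11/400: DF=(4193613/4000000 − 11/400·(0.976000+0.973400+0.962000+0.949900))/(1+11/400) = 917/1000 ≈ 0.917000
step 6 [6y] bond c/1=3/100: DF=(1065817/1000000 − 3/100·(0.976000+0.973400+0.962000+0.949900+0.917000))/(1+3/100) = 2239/2500 ≈ 0.895600
step 7 [7y] swap r/1=1445/65294: DF=(1 − 1445/65294·(0.976000+0.973400+0.962000+0.949900+0.917000+0.895600))/(1+1445/65294) = 1711/2000 ≈ 0.855500
step 8 [8y] zero: DF = P = 4131/5000 ≈ 0.826200

1 1 122/125
2 2 4867/5000
3 3 481/500
4 4 9499/10000
5 5 917/1000
6 6 2239/2500
7 7 1711/2000
8 8 4131/5000
DF(4y) = 9499/10000 ≈ 0.949900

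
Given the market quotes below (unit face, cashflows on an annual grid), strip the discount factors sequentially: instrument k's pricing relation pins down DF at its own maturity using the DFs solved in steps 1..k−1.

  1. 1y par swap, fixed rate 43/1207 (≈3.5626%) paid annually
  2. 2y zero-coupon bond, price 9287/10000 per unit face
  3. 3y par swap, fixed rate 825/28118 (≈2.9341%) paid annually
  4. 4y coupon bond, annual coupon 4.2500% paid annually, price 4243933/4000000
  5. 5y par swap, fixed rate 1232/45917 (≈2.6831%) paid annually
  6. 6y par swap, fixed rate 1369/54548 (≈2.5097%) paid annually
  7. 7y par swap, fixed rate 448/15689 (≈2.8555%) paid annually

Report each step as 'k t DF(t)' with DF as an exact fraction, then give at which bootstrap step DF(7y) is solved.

step 1 [1y] swap r/1=43/1207: DF=(1 − 43/1207·(0))/(1+43/1207) = 1207/1250 ≈ 0.965600
step 2 [2y] zero: DF = P = 9287/10000 ≈ 0.928700
step 3 [3y] swap r/1=825/28118: DF=(1 − 825/28118·(0.965600+0.928700))/(1+825/28118) = 367/400 ≈ 0.917500
step 4 [4y] bond c/1=17/400: DF=(4243933/4000000 − 17/400·(0.965600+0.928700+0.917500))/(1+17/400) = 9031/10000 ≈ 0.903100
step 5 [5y] swap r/1=1232/45917: DF=(1 − 1232/45917·(0.965600+0.928700+0.917500+0.903100))/(1+1232/45917) = 548/625 ≈ 0.876800
step 6 [6y] swap r/1=1369/54548: DF=(1 − 1369/54548·(0.965600+0.928700+0.917500+0.903100+0.876800))/(1+1369/54548) = 8631/10000 ≈ 0.863100
step 7 [7y] swap r/1=448/15689: DF=(1 − 448/15689·(0.965600+0.928700+0.917500+0.903100+0.876800+0.863100))/(1+448/15689) = 513/625 ≈ 0.820800

1 1 1207/1250
2 2 9287/10000
3 3 367/400
4 4 9031/10000
5 5 548/625
6 6 8631/10000
7 7 513/625
DF(7y) is solved at step 7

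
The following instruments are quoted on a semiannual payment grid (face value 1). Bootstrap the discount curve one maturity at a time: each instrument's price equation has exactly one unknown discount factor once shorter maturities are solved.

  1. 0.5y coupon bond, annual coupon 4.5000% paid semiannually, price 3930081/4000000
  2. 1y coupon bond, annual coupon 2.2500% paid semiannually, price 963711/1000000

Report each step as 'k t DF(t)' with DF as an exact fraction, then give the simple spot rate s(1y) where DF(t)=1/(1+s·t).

step 1 [0.5y] bond c/2=9/400: DF=(3930081/4000000 − 9/400·(0))/(1+9/400) = 9609/10000 ≈ 0.960900
step 2 [1y] bond c/2=9/800: DF=(963711/1000000 − 9/800·(0.960900))/(1+9/800) = 9423/10000 ≈ 0.942300

1 1/2 9609/10000
2 1 9423/10000
s(1y) = (1/(9423/10000) − 1)/(1) = 577/9423 ≈ 6.1233%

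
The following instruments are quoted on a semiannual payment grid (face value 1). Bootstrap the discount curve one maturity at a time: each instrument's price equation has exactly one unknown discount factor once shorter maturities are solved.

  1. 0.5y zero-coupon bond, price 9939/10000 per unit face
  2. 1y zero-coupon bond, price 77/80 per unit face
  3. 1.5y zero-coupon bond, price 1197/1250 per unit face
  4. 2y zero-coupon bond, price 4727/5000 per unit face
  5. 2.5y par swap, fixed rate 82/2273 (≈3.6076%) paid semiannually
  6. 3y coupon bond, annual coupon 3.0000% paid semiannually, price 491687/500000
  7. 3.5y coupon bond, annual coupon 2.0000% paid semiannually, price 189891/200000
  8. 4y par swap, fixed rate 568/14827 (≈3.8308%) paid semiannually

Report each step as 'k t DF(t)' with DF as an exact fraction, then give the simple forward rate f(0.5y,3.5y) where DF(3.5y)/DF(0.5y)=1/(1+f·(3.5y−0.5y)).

1 1/2 9939/10000
2 1 77/80
3 3/2 1197/1250
4 2 4727/5000
5 5/2 9139/10000
6 3 8983/10000
7 7/2 8839/10000
8 4 429/500
f(0.5y,3.5y) = ((9939/10000)/(8839/10000) − 1)/(3) = 1100/26517 ≈ 4.1483%

step 1 [0.5y] zero: DF = P = 9939/10000 ≈ 0.993900
step 2 [1y] zero: DF = P = 77/80 ≈ 0.962500
step 3 [1.5y] zero: DF = P = 1197/1250 ≈ 0.957600
step 4 [2y] zero: DF = P = 4727/5000 ≈ 0.945400
step 5 [2.5y] swap r/2=41/2273: DF=(1 − 41/2273·(0.993900+0.962500+0.957600+0.945400))/(1+41/2273) = 9139/10000 ≈ 0.913900
step 6 [3y] bond c/2=3/200: DF=(491687/500000 − 3/200·(0.993900+0.962500+0.957600+0.945400+0.913900))/(1+3/200) = 8983/10000 ≈ 0.898300
step 7 [3.5y] bond c/2=1/100: DF=(189891/200000 − 1/100·(0.993900+0.962500+0.957600+0.945400+0.913900+0.898300))/(1+1/100) = 8839/10000 ≈ 0.883900
step 8 [4y] swap r/2=284/14827: DF=(1 − 284/14827·(0.993900+0.962500+0.957600+0.945400+0.913900+0.898300+0.883900))/(1+284/14827) = 429/500 ≈ 0.858000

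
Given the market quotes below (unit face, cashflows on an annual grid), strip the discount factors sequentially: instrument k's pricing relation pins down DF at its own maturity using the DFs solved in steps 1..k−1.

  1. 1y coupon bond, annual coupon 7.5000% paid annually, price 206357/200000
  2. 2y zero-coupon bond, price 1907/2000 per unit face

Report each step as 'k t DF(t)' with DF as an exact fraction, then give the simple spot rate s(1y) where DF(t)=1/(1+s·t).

step 1 [1y] bond c/1=3/40: DF=(206357/200000 − 3/40·(0))/(1+3/40) = 4799/5000 ≈ 0.959800
step 2 [2y] zero: DF = P = 1907/2000 ≈ 0.953500

1 1 4799/5000
2 2 1907/2000
s(1y) = (1/(4799/5000) − 1)/(1) = 201/4799 ≈ 4.1884%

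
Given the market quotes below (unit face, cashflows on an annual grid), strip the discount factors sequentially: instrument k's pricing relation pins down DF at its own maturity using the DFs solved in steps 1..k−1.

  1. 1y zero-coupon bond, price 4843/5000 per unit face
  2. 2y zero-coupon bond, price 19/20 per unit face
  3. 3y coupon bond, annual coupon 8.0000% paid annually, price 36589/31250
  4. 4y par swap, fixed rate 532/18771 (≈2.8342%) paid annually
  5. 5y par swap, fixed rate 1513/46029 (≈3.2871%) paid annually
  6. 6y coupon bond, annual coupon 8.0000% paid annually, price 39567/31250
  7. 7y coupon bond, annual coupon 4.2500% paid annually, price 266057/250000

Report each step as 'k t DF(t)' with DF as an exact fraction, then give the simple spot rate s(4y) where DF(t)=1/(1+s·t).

step 1 [1y] zero: DF = P = 4843/5000 ≈ 0.968600
step 2 [2y] zero: DF = P = 19/20 ≈ 0.950000
step 3 [3y] bond c/1=2/25: DF=(36589/31250 − 2/25·(0.968600+0.950000))/(1+2/25) = 471/500 ≈ 0.942000
step 4 [4y] swap r/1=532/18771: DF=(1 − 532/18771·(0.968600+0.950000+0.942000))/(1+532/18771) = 1117/1250 ≈ 0.893600
step 5 [5y] swap r/1=1513/46029: DF=(1 − 1513/46029·(0.968600+0.950000+0.942000+0.893600))/(1+1513/46029) = 8487/10000 ≈ 0.848700
step 6 [6y] bond c/1=2/25: DF=(39567/31250 − 2/25·(0.968600+0.950000+0.942000+0.893600+0.848700))/(1+2/25) = 4157/5000 ≈ 0.831400
step 7 [7y] bond c/1=17/400: DF=(266057/250000 − 17/400·(0.968600+0.950000+0.942000+0.893600+0.848700+0.831400))/(1+17/400) = 7993/10000 ≈ 0.799300

1 1 4843/5000
2 2 19/20
3 3 471/500
4 4 1117/1250
5 5 8487/10000
6 6 4157/5000
7 7 7993/10000
s(4y) = (1/(1117/1250) − 1)/(4) = 133/4468 ≈ 2.9767%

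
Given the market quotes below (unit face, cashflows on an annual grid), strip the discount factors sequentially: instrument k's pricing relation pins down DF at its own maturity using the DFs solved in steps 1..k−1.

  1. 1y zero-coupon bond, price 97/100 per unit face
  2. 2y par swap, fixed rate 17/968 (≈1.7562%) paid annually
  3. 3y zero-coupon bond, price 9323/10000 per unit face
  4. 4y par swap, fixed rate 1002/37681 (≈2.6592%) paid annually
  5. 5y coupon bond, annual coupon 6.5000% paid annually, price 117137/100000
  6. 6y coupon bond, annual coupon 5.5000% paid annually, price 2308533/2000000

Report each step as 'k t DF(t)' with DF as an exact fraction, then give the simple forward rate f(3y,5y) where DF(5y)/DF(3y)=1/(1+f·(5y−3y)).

step 1 [1y] zero: DF = P = 97/100 ≈ 0.970000
step 2 [2y] swap r/1=17/968: DF=(1 − 17/968·(0.970000))/(1+17/968) = 483/500 ≈ 0.966000
step 3 [3y] zero: DF = P = 9323/10000 ≈ 0.932300
step 4 [4y] swap r/1=1002/37681: DF=(1 − 1002/37681·(0.970000+0.966000+0.932300))/(1+1002/37681) = 4499/5000 ≈ 0.899800
step 5 [5y] bond c/1=13/200: DF=(117137/100000 − 13/200·(0.970000+0.966000+0.932300+0.899800))/(1+13/200) = 8699/10000 ≈ 0.869900
step 6 [6y] bond c/1=11/200: DF=(2308533/2000000 − 11/200·(0.970000+0.966000+0.932300+0.899800+0.869900))/(1+11/200) = 8523/10000 ≈ 0.852300

1 1 97/100
2 2 483/500
3 3 9323/10000
4 4 4499/5000
5 5 8699/10000
6 6 8523/10000
f(3y,5y) = ((9323/10000)/(8699/10000) − 1)/(2) = 312/8699 ≈ 3.5866%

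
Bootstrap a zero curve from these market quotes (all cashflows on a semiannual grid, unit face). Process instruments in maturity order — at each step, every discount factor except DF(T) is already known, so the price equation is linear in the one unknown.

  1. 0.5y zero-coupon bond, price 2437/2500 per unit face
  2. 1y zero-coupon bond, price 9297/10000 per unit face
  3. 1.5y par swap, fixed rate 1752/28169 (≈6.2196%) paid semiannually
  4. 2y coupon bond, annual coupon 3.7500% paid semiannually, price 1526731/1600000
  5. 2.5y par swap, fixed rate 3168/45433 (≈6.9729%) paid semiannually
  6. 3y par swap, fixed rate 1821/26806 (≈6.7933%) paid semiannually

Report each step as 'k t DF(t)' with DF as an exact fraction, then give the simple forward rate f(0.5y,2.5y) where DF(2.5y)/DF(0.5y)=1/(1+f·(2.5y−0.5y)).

step 1 [0.5y] zero: DF = P = 2437/2500 ≈ 0.974800
step 2 [1y] zero: DF = P = 9297/10000 ≈ 0.929700
step 3 [1.5y] swap r/2=876/28169: DF=(1 − 876/28169·(0.974800+0.929700))/(1+876/28169) = 2281/2500 ≈ 0.912400
step 4 [2y] bond c/2=3/160: DF=(1526731/1600000 − 3/160·(0.974800+0.929700+0.912400))/(1+3/160) = 553/625 ≈ 0.884800
step 5 [2.5y] swap r/2=1584/45433: DF=(1 − 1584/45433·(0.974800+0.929700+0.912400+0.884800))/(1+1584/45433) = 526/625 ≈ 0.841600
step 6 [3y] swap r/2=1821/53612: DF=(1 − 1821/53612·(0.974800+0.929700+0.912400+0.884800+0.841600))/(1+1821/53612) = 8179/10000 ≈ 0.817900

1 1/2 2437/2500
2 1 9297/10000
3 3/2 2281/2500
4 2 553/625
5 5/2 526/625
6 3 8179/10000
f(0.5y,2.5y) = ((2437/2500)/(526/625) − 1)/(2) = 333/4208 ≈ 7.9135%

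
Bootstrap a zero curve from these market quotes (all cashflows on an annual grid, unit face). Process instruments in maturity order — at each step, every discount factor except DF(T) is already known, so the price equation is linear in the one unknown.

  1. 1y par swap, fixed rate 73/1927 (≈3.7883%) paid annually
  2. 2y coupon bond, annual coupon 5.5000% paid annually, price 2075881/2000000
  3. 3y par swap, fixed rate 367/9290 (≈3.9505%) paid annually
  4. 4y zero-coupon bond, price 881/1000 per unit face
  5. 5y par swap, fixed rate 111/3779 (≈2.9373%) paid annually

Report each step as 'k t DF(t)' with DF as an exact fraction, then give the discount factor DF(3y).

step 1 [1y] swap r/1=73/1927: DF=(1 − 73/1927·(0))/(1+73/1927) = 1927/2000 ≈ 0.963500
step 2 [2y] bond c/1=11/200: DF=(2075881/2000000 − 11/200·(0.963500))/(1+11/200) = 1167/1250 ≈ 0.933600
step 3 [3y] swap r/1=367/9290: DF=(1 − 367/9290·(0.963500+0.933600))/(1+367/9290) = 8899/10000 ≈ 0.889900
step 4 [4y] zero: DF = P = 881/1000 ≈ 0.881000
step 5 [5y] swap r/1=111/3779: DF=(1 − 111/3779·(0.963500+0.933600+0.889900+0.881000))/(1+111/3779) = 2167/2500 ≈ 0.866800

1 1 1927/2000
2 2 1167/1250
3 3 8899/10000
4 4 881/1000
5 5 2167/2500
DF(3y) = 8899/10000 ≈ 0.889900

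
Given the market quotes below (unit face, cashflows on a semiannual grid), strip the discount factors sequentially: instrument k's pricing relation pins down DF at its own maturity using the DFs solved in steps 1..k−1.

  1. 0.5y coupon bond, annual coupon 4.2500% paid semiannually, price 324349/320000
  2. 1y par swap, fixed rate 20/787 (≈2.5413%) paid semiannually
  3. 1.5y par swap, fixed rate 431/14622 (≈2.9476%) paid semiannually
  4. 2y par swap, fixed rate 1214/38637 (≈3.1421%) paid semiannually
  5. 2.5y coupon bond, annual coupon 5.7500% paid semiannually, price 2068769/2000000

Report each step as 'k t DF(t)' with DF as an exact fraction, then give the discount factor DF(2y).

1 1/2 397/400
2 1 39/40
3 3/2 9569/10000
4 2 9393/10000
5 5/2 359/400
DF(2y) = 9393/10000 ≈ 0.939300

step 1 [0.5y] bond c/2=17/800: DF=(324349/320000 − 17/800·(0))/(1+17/800) = 397/400 ≈ 0.992500
step 2 [1y] swap r/2=10/787: DF=(1 − 10/787·(0.992500))/(1+10/787) = 39/40 ≈ 0.975000
step 3 [1.5y] swap r/2=431/29244: DF=(1 − 431/29244·(0.992500+0.975000))/(1+431/29244) = 9569/10000 ≈ 0.956900
step 4 [2y] swap r/2=607/38637: DF=(1 − 607/38637·(0.992500+0.975000+0.956900))/(1+607/38637) = 9393/10000 ≈ 0.939300
step 5 [2.5y] bond c/2=23/800: DF=(2068769/2000000 − 23/800·(0.992500+0.975000+0.956900+0.939300))/(1+23/800) = 359/400 ≈ 0.897500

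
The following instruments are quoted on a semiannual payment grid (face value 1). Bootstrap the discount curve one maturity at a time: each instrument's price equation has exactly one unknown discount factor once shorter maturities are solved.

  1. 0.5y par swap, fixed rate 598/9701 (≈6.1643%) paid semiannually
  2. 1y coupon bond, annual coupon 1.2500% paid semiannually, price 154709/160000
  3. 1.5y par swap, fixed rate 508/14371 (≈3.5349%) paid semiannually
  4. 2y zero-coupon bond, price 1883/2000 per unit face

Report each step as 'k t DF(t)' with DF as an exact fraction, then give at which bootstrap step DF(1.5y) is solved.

1 1/2 9701/10000
2 1 9549/10000
3 3/2 2373/2500
4 2 1883/2000
DF(1.5y) is solved at step 3

step 1 [0.5y] swap r/2=299/9701: DF=(1 − 299/9701·(0))/(1+299/9701) = 9701/10000 ≈ 0.970100
step 2 [1y] bond c/2=1/160: DF=(154709/160000 − 1/160·(0.970100))/(1+1/160) = 9549/10000 ≈ 0.954900
step 3 [1.5y] swap r/2=254/14371: DF=(1 − 254/14371·(0.970100+0.954900))/(1+254/14371) = 2373/2500 ≈ 0.949200
step 4 [2y] zero: DF = P = 1883/2000 ≈ 0.941500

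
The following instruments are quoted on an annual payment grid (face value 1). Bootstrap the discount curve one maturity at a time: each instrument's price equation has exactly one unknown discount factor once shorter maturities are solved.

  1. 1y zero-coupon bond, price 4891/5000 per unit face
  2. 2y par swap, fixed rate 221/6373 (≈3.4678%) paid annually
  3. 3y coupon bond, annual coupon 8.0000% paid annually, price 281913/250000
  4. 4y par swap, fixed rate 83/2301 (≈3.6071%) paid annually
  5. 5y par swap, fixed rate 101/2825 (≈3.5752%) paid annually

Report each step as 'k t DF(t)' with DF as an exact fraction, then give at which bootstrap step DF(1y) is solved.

step 1 [1y] zero: DF = P = 4891/5000 ≈ 0.978200
step 2 [2y] swap r/1=221/6373: DF=(1 − 221/6373·(0.978200))/(1+221/6373) = 9337/10000 ≈ 0.933700
step 3 [3y] bond c/1=2/25: DF=(281913/250000 − 2/25·(0.978200+0.933700))/(1+2/25) = 361/400 ≈ 0.902500
step 4 [4y] swap r/1=83/2301: DF=(1 − 83/2301·(0.978200+0.933700+0.902500))/(1+83/2301) = 542/625 ≈ 0.867200
step 5 [5y] swap r/1=101/2825: DF=(1 − 101/2825·(0.978200+0.933700+0.902500+0.867200))/(1+101/2825) = 524/625 ≈ 0.838400

1 1 4891/5000
2 2 9337/10000
3 3 361/400
4 4 542/625
5 5 524/625
DF(1y) is solved at step 1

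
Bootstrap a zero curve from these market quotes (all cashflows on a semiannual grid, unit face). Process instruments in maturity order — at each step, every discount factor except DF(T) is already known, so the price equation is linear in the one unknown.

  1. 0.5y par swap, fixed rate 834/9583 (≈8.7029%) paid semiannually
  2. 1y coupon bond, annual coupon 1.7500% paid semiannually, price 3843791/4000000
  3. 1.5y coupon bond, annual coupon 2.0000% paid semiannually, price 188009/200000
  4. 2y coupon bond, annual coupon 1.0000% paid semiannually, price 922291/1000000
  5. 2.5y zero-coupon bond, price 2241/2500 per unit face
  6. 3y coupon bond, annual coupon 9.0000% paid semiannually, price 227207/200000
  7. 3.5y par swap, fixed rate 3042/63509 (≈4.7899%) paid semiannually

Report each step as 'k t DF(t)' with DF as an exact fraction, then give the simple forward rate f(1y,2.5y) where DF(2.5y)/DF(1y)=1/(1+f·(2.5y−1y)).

1 1/2 9583/10000
2 1 9443/10000
3 3/2 9119/10000
4 2 9037/10000
5 5/2 2241/2500
6 3 2221/2500
7 7/2 8479/10000
f(1y,2.5y) = ((9443/10000)/(2241/2500) − 1)/(3/2) = 479/13446 ≈ 3.5624%

step 1 [0.5y] swap r/2=417/9583: DF=(1 − 417/9583·(0))/(1+417/9583) = 9583/10000 ≈ 0.958300
step 2 [1y] bond c/2=7/800: DF=(3843791/4000000 − 7/800·(0.958300))/(1+7/800) = 9443/10000 ≈ 0.944300
step 3 [1.5y] bond c/2=1/100: DF=(188009/200000 − 1/100·(0.958300+0.944300))/(1+1/100) = 9119/10000 ≈ 0.911900
step 4 [2y] bond c/2=1/200: DF=(922291/1000000 − 1/200·(0.958300+0.944300+0.911900))/(1+1/200) = 9037/10000 ≈ 0.903700
step 5 [2.5y] zero: DF = P = 2241/2500 ≈ 0.896400
step 6 [3y] bond c/2=9/200: DF=(227207/200000 − 9/200·(0.958300+0.944300+0.911900+0.903700+0.896400))/(1+9/200) = 2221/2500 ≈ 0.888400
step 7 [3.5y] swap r/2=1521/63509: DF=(1 − 1521/63509·(0.958300+0.944300+0.911900+0.903700+0.896400+0.888400))/(1+1521/63509) = 8479/10000 ≈ 0.847900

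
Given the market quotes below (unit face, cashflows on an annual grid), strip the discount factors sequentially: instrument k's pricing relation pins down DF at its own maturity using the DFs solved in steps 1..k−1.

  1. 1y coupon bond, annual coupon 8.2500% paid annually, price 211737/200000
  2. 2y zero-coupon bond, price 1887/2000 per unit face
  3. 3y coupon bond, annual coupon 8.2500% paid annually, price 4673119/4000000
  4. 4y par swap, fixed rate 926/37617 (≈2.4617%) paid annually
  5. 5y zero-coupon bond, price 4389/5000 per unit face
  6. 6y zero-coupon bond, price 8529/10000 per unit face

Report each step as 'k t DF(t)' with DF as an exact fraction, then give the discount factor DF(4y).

1 1 489/500
2 2 1887/2000
3 3 583/625
4 4 4537/5000
5 5 4389/5000
6 6 8529/10000
DF(4y) = 4537/5000 ≈ 0.907400

step 1 [1y] bond c/1=33/400: DF=(211737/200000 − 33/400·(0))/(1+33/400) = 489/500 ≈ 0.978000
step 2 [2y] zero: DF = P = 1887/2000 ≈ 0.943500
step 3 [3y] bond c/1=33/400: DF=(4673119/4000000 − 33/400·(0.978000+0.943500))/(1+33/400) = 583/625 ≈ 0.932800
step 4 [4y] swap r/1=926/37617: DF=(1 − 926/37617·(0.978000+0.943500+0.932800))/(1+926/37617) = 4537/5000 ≈ 0.907400
step 5 [5y] zero: DF = P = 4389/5000 ≈ 0.877800
step 6 [6y] zero: DF = P = 8529/10000 ≈ 0.852900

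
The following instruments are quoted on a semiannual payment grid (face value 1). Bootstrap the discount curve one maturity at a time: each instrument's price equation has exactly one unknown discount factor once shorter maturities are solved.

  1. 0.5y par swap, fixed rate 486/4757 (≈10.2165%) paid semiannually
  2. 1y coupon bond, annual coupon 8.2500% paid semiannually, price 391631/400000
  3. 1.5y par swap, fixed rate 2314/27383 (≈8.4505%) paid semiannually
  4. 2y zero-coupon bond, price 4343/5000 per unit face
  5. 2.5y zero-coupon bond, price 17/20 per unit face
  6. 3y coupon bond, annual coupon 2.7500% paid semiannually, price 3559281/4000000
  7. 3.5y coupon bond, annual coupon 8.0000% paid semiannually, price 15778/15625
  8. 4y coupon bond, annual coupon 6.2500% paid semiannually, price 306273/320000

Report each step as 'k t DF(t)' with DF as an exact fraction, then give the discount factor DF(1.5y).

step 1 [0.5y] swap r/2=243/4757: DF=(1 − 243/4757·(0))/(1+243/4757) = 4757/5000 ≈ 0.951400
step 2 [1y] bond c/2=33/800: DF=(391631/400000 − 33/800·(0.951400))/(1+33/800) = 4513/5000 ≈ 0.902600
step 3 [1.5y] swap r/2=1157/27383: DF=(1 − 1157/27383·(0.951400+0.902600))/(1+1157/27383) = 8843/10000 ≈ 0.884300
step 4 [2y] zero: DF = P = 4343/5000 ≈ 0.868600
step 5 [2.5y] zero: DF = P = 17/20 ≈ 0.850000
step 6 [3y] bond c/2=11/800: DF=(3559281/4000000 − 11/800·(0.951400+0.902600+0.884300+0.868600+0.850000))/(1+11/800) = 8173/10000 ≈ 0.817300
step 7 [3.5y] bond c/2=1/25: DF=(15778/15625 − 1/25·(0.951400+0.902600+0.884300+0.868600+0.850000+0.817300))/(1+1/25) = 7681/10000 ≈ 0.768100
step 8 [4y] bond c/2=1/32: DF=(306273/320000 − 1/32·(0.951400+0.902600+0.884300+0.868600+0.850000+0.817300+0.768100))/(1+1/32) = 149/200 ≈ 0.745000

1 1/2 4757/5000
2 1 4513/5000
3 3/2 8843/10000
4 2 4343/5000
5 5/2 17/20
6 3 8173/10000
7 7/2 7681/10000
8 4 149/200
DF(1.5y) = 8843/10000 ≈ 0.884300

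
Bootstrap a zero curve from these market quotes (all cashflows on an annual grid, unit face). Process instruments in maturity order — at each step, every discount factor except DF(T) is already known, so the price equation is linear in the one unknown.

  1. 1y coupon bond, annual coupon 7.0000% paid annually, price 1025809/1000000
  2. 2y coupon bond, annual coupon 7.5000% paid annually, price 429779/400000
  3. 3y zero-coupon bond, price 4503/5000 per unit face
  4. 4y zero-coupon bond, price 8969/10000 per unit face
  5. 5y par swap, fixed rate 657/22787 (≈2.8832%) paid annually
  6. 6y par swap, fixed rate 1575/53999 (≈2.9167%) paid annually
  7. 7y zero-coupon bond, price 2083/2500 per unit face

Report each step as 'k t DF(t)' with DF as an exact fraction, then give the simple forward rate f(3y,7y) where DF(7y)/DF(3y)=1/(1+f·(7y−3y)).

step 1 [1y] bond c/1=7/100: DF=(1025809/1000000 − 7/100·(0))/(1+7/100) = 9587/10000 ≈ 0.958700
step 2 [2y] bond c/1=3/40: DF=(429779/400000 − 3/40·(0.958700))/(1+3/40) = 4663/5000 ≈ 0.932600
step 3 [3y] zero: DF = P = 4503/5000 ≈ 0.900600
step 4 [4y] zero: DF = P = 8969/10000 ≈ 0.896900
step 5 [5y] swap r/1=657/22787: DF=(1 − 657/22787·(0.958700+0.932600+0.900600+0.896900))/(1+657/22787) = 4343/5000 ≈ 0.868600
step 6 [6y] swap r/1=1575/53999: DF=(1 − 1575/53999·(0.958700+0.932600+0.900600+0.896900+0.868600))/(1+1575/53999) = 337/400 ≈ 0.842500
step 7 [7y] zero: DF = P = 2083/2500 ≈ 0.833200

1 1 9587/10000
2 2 4663/5000
3 3 4503/5000
4 4 8969/10000
5 5 4343/5000
6 6 337/400
7 7 2083/2500
f(3y,7y) = ((4503/5000)/(2083/2500) − 1)/(4) = 337/16664 ≈ 2.0223%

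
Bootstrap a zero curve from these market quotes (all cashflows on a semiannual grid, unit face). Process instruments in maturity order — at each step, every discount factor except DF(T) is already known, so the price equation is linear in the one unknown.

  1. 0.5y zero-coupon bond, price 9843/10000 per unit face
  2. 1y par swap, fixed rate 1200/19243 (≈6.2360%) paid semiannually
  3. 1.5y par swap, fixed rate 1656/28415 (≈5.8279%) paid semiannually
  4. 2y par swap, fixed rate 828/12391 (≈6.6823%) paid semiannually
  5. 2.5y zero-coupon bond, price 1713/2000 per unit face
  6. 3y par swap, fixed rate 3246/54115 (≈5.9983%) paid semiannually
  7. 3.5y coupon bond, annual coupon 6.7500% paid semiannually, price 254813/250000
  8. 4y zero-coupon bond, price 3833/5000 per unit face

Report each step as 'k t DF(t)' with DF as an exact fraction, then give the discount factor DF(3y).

step 1 [0.5y] zero: DF = P = 9843/10000 ≈ 0.984300
step 2 [1y] swap r/2=600/19243: DF=(1 − 600/19243·(0.984300))/(1+600/19243) = 47/50 ≈ 0.940000
step 3 [1.5y] swap r/2=828/28415: DF=(1 − 828/28415·(0.984300+0.940000))/(1+828/28415) = 2293/2500 ≈ 0.917200
step 4 [2y] swap r/2=414/12391: DF=(1 − 414/12391·(0.984300+0.940000+0.917200))/(1+414/12391) = 4379/5000 ≈ 0.875800
step 5 [2.5y] zero: DF = P = 1713/2000 ≈ 0.856500
step 6 [3y] swap r/2=1623/54115: DF=(1 − 1623/54115·(0.984300+0.940000+0.917200+0.875800+0.856500))/(1+1623/54115) = 8377/10000 ≈ 0.837700
step 7 [3.5y] bond c/2=27/800: DF=(254813/250000 − 27/800·(0.984300+0.940000+0.917200+0.875800+0.856500+0.837700))/(1+27/800) = 8093/10000 ≈ 0.809300
step 8 [4y] zero: DF = P = 3833/5000 ≈ 0.766600

1 1/2 9843/10000
2 1 47/50
3 3/2 2293/2500
4 2 4379/5000
5 5/2 1713/2000
6 3 8377/10000
7 7/2 8093/10000
8 4 3833/5000
DF(3y) = 8377/10000 ≈ 0.837700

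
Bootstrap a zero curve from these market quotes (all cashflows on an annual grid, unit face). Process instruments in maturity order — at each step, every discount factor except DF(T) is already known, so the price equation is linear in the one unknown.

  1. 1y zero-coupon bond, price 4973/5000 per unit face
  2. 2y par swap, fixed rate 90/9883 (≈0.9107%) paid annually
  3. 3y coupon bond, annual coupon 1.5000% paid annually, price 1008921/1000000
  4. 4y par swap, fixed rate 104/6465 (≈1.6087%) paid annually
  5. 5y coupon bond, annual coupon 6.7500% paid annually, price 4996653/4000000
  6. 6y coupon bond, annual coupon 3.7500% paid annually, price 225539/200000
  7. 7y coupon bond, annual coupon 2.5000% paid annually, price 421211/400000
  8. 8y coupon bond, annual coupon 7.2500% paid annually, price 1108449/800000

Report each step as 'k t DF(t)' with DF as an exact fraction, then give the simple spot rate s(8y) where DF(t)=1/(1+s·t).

step 1 [1y] zero: DF = P = 4973/5000 ≈ 0.994600
step 2 [2y] swap r/1=90/9883: DF=(1 − 90/9883·(0.994600))/(1+90/9883) = 491/500 ≈ 0.982000
step 3 [3y] bond c/1=3/200: DF=(1008921/1000000 − 3/200·(0.994600+0.982000))/(1+3/200) = 603/625 ≈ 0.964800
step 4 [4y] swap r/1=104/6465: DF=(1 − 104/6465·(0.994600+0.982000+0.964800))/(1+104/6465) = 586/625 ≈ 0.937600
step 5 [5y] bond c/1=27/400: DF=(4996653/4000000 − 27/400·(0.994600+0.982000+0.964800+0.937600))/(1+27/400) = 9249/10000 ≈ 0.924900
step 6 [6y] bond c/1=3/80: DF=(225539/200000 − 3/80·(0.994600+0.982000+0.964800+0.937600+0.924900))/(1+3/80) = 9133/10000 ≈ 0.913300
step 7 [7y] bond c/1=1/40: DF=(421211/400000 − 1/40·(0.994600+0.982000+0.964800+0.937600+0.924900+0.913300))/(1+1/40) = 8879/10000 ≈ 0.887900
step 8 [8y] bond c/1=29/400: DF=(1108449/800000 − 29/400·(0.994600+0.982000+0.964800+0.937600+0.924900+0.913300+0.887900))/(1+29/400) = 4227/5000 ≈ 0.845400

1 1 4973/5000
2 2 491/500
3 3 603/625
4 4 586/625
5 5 9249/10000
6 6 9133/10000
7 7 8879/10000
8 8 4227/5000
s(8y) = (1/(4227/5000) − 1)/(8) = 773/33816 ≈ 2.2859%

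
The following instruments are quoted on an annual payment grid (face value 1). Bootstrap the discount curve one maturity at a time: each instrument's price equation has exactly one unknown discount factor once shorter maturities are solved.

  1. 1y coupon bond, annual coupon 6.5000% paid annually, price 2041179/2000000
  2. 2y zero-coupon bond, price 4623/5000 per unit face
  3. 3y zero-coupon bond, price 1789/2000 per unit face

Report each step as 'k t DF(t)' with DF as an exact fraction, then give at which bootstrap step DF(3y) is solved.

1 1 9583/10000
2 2 4623/5000
3 3 1789/2000
DF(3y) is solved at step 3

step 1 [1y] bond c/1=13/200: DF=(2041179/2000000 − 13/200·(0))/(1+13/200) = 9583/10000 ≈ 0.958300
step 2 [2y] zero: DF = P = 4623/5000 ≈ 0.924600
step 3 [3y] zero: DF = P = 1789/2000 ≈ 0.894500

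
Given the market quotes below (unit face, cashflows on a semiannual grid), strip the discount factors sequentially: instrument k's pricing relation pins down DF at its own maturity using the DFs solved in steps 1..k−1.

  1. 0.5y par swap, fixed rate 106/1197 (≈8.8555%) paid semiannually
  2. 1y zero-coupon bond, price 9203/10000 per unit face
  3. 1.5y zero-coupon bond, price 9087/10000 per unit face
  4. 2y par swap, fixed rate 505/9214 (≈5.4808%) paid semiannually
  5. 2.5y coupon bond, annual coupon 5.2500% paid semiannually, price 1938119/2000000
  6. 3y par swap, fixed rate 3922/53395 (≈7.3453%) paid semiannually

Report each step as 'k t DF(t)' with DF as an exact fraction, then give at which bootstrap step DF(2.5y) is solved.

step 1 [0.5y] swap r/2=53/1197: DF=(1 − 53/1197·(0))/(1+53/1197) = 1197/1250 ≈ 0.957600
step 2 [1y] zero: DF = P = 9203/10000 ≈ 0.920300
step 3 [1.5y] zero: DF = P = 9087/10000 ≈ 0.908700
step 4 [2y] swap r/2=505/18428: DF=(1 − 505/18428·(0.957600+0.920300+0.908700))/(1+505/18428) = 899/1000 ≈ 0.899000
step 5 [2.5y] bond c/2=21/800: DF=(1938119/2000000 − 21/800·(0.957600+0.920300+0.908700+0.899000))/(1+21/800) = 17/20 ≈ 0.850000
step 6 [3y] swap r/2=1961/53395: DF=(1 − 1961/53395·(0.957600+0.920300+0.908700+0.899000+0.850000))/(1+1961/53395) = 8039/10000 ≈ 0.803900

1 1/2 1197/1250
2 1 9203/10000
3 3/2 9087/10000
4 2 899/1000
5 5/2 17/20
6 3 8039/10000
DF(2.5y) is solved at step 5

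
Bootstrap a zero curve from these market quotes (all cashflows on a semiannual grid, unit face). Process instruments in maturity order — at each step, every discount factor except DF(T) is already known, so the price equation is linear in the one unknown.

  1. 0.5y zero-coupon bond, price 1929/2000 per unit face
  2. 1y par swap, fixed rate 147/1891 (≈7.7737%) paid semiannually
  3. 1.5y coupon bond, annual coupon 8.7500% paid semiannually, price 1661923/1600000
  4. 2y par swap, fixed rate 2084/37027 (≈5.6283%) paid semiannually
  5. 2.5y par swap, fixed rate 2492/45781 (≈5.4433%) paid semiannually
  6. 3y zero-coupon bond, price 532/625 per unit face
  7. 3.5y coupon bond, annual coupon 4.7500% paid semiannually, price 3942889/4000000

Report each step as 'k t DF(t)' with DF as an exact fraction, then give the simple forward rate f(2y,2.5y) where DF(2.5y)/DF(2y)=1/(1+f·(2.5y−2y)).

step 1 [0.5y] zero: DF = P = 1929/2000 ≈ 0.964500
step 2 [1y] swap r/2=147/3782: DF=(1 − 147/3782·(0.964500))/(1+147/3782) = 1853/2000 ≈ 0.926500
step 3 [1.5y] bond c/2=7/160: DF=(1661923/1600000 − 7/160·(0.964500+0.926500))/(1+7/160) = 9159/10000 ≈ 0.915900
step 4 [2y] swap r/2=1042/37027: DF=(1 − 1042/37027·(0.964500+0.926500+0.915900))/(1+1042/37027) = 4479/5000 ≈ 0.895800
step 5 [2.5y] swap r/2=1246/45781: DF=(1 − 1246/45781·(0.964500+0.926500+0.915900+0.895800))/(1+1246/45781) = 4377/5000 ≈ 0.875400
step 6 [3y] zero: DF = P = 532/625 ≈ 0.851200
step 7 [3.5y] bond c/2=19/800: DF=(3942889/4000000 − 19/800·(0.964500+0.926500+0.915900+0.895800+0.875400+0.851200))/(1+19/800) = 8369/10000 ≈ 0.836900

1 1/2 1929/2000
2 1 1853/2000
3 3/2 9159/10000
4 2 4479/5000
5 5/2 4377/5000
6 3 532/625
7 7/2 8369/10000
f(2y,2.5y) = ((4479/5000)/(4377/5000) − 1)/(1/2) = 68/1459 ≈ 4.6607%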